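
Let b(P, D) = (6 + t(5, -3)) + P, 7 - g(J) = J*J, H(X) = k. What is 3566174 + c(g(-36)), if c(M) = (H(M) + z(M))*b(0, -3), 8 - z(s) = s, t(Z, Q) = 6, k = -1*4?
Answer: 3581690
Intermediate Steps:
k = -4
H(X) = -4
z(s) = 8 - s
g(J) = 7 - J² (g(J) = 7 - J*J = 7 - J²)
b(P, D) = 12 + P (b(P, D) = (6 + 6) + P = 12 + P)
c(M) = 48 - 12*M (c(M) = (-4 + (8 - M))*(12 + 0) = (4 - M)*12 = 48 - 12*M)
3566174 + c(g(-36)) = 3566174 + (48 - 12*(7 - 1*(-36)²)) = 3566174 + (48 - 12*(7 - 1*1296)) = 3566174 + (48 - 12*(7 - 1296)) = 3566174 + (48 - 12*(-1289)) = 3566174 + (48 + 15468) = 3566174 + 15516 = 3581690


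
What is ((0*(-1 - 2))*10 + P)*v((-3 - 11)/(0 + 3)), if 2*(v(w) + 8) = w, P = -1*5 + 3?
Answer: 62/3 ≈ 20.667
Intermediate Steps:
P = -2 (P = -5 + 3 = -2)
v(w) = -8 + w/2
((0*(-1 - 2))*10 + P)*v((-3 - 11)/(0 + 3)) = ((0*(-1 - 2))*10 - 2)*(-8 + ((-3 - 11)/(0 + 3))/2) = ((0*(-3))*10 - 2)*(-8 + (-14/3)/2) = (0*10 - 2)*(-8 + (-14*⅓)/2) = (0 - 2)*(-8 + (½)*(-14/3)) = -2*(-8 - 7/3) = -2*(-31/3) = 62/3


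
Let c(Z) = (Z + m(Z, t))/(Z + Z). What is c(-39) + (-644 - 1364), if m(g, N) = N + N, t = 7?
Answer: -156599/78 ≈ -2007.7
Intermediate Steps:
m(g, N) = 2*N
c(Z) = (14 + Z)/(2*Z) (c(Z) = (Z + 2*7)/(Z + Z) = (Z + 14)/((2*Z)) = (14 + Z)*(1/(2*Z)) = (14 + Z)/(2*Z))
c(-39) + (-644 - 1364) = (½)*(14 - 39)/(-39) + (-644 - 1364) = (½)*(-1/39)*(-25) - 2008 = 25/78 - 2008 = -156599/78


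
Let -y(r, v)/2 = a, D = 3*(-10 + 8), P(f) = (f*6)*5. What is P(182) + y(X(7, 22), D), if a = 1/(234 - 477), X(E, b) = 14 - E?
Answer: 1326782/243 ≈ 5460.0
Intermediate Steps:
P(f) = 30*f (P(f) = (6*f)*5 = 30*f)
D = -6 (D = 3*(-2) = -6)
a = -1/243 (a = 1/(-243) = -1/243 ≈ -0.0041152)
y(r, v) = 2/243 (y(r, v) = -2*(-1/243) = 2/243)
P(182) + y(X(7, 22), D) = 30*182 + 2/243 = 5460 + 2/243 = 1326782/243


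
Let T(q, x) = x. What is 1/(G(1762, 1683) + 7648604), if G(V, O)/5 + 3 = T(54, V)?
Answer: 1/7657399 ≈ 1.3059e-7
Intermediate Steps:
G(V, O) = -15 + 5*V
1/(G(1762, 1683) + 7648604) = 1/((-15 + 5*1762) + 7648604) = 1/((-15 + 8810) + 7648604) = 1/(8795 + 7648604) = 1/7657399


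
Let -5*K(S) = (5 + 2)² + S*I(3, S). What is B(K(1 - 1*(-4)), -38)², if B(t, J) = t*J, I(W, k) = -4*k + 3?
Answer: 1871424/25 ≈ 74857.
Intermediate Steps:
I(W, k) = 3 - 4*k
K(S) = -49/5 - S*(3 - 4*S)/5 (K(S) = -((5 + 2)² + S*(3 - 4*S))/5 = -(7² + S*(3 - 4*S))/5 = -(49 + S*(3 - 4*S))/5 = -49/5 - S*(3 - 4*S)/5)
B(t, J) = J*t
B(K(1 - 1*(-4)), -38)² = (-38*(-49/5 + (1 - 1*(-4))*(-3 + 4*(1 - 1*(-4)))/5))² = (-38*(-49/5 + (1 + 4)*(-3 + 4*(1 + 4))/5))² = (-38*(-49/5 + (⅕)*5*(-3 + 4*5)))² = (-38*(-49/5 + (⅕)*5*(-3 + 20)))² = (-38*(-49/5 + (⅕)*5*17))² = (-38*(-49/5 + 17))² = (-38*36/5)² = (-1368/5)² = 1871424/25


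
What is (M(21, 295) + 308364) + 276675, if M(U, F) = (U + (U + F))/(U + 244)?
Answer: 155035672/265 ≈ 5.8504e+5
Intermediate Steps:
M(U, F) = (F + 2*U)/(244 + U) (M(U, F) = (U + (F + U))/(244 + U) = (F + 2*U)/(244 + U))
(M(21, 295) + 308364) + 276675 = ((295 + 2*21)/(244 + 21) + 308364) + 276675 = ((295 + 42)/265 + 308364) + 276675 = ((1/265)*337 + 308364) + 276675 = (337/265 + 308364) + 276675 = 81716797/265 + 276675 = 155035672/265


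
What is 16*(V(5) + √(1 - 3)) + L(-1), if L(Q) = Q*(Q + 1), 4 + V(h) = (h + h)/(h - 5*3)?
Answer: -80 + 16*I*√2 ≈ -80.0 + 22.627*I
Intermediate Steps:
V(h) = -4 + 2*h/(-15 + h) (V(h) = -4 + (h + h)/(h - 5*3) = -4 + (2*h)/(h - 15) = -4 + (2*h)/(-15 + h) = -4 + 2*h/(-15 + h))
L(Q) = Q*(1 + Q)
16*(V(5) + √(1 - 3)) + L(-1) = 16*(2*(30 - 1*5)/(-15 + 5) + √(1 - 3)) - (1 - 1) = 16*(2*(30 - 5)/(-10) + √(-2)) - 1*0 = 16*(2*(-⅒)*25 + I*√2) + 0 = 16*(-5 + I*√2) + 0 = (-80 + 16*I*√2) + 0 = -80 + 16*I*√2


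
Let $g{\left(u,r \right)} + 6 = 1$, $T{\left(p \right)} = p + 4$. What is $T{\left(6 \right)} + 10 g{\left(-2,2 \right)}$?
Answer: $-40$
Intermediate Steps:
$T{\left(p \right)} = 4 + p$
$g{\left(u,r \right)} = -5$ ($g{\left(u,r \right)} = -6 + 1 = -5$)
$T{\left(6 \right)} + 10 g{\left(-2,2 \right)} = \left(4 + 6\right) + 10 \left(-5\right) = 10 - 50 = -40$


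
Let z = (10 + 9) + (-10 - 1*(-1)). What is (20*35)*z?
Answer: 7000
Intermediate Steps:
z = 10 (z = 19 + (-10 + 1) = 19 - 9 = 10)
(20*35)*z = (20*35)*10 = 700*10 = 7000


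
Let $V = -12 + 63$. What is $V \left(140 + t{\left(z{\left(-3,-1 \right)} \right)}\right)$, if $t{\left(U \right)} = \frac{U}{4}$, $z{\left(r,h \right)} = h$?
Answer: $\frac{28509}{4} \approx 7127.3$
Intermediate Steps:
$t{\left(U \right)} = \frac{U}{4}$ ($t{\left(U \right)} = U \frac{1}{4} = \frac{U}{4}$)
$V = 51$
$V \left(140 + t{\left(z{\left(-3,-1 \right)} \right)}\right) = 51 \left(140 + \frac{1}{4} \left(-1\right)\right) = 51 \left(140 - \frac{1}{4}\right) = 51 \cdot \frac{559}{4} = \frac{28509}{4}$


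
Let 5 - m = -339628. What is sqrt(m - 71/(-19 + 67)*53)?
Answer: sqrt(48895863)/12 ≈ 582.71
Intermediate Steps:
m = 339633 (m = 5 - 1*(-339628) = 5 + 339628 = 339633)
sqrt(m - 71/(-19 + 67)*53) = sqrt(339633 - 71/(-19 + 67)*53) = sqrt(339633 - 71/48*53) = sqrt(339633 - 3763/48) = sqrt(16298621/48) = sqrt(48895863)/12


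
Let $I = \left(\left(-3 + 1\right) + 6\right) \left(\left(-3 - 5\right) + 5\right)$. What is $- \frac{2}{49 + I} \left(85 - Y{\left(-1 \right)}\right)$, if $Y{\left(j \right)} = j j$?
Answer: $- \frac{168}{37} \approx -4.5405$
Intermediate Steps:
$Y{\left(j \right)} = j^{2}$
$I = -12$ ($I = \left(-2 + 6\right) \left(-8 + 5\right) = 4 \left(-3\right) = -12$)
$- \frac{2}{49 + I} \left(85 - Y{\left(-1 \right)}\right) = - \frac{2}{49 - 12} \left(85 - \left(-1\right)^{2}\right) = - \frac{2}{37} \left(85 - 1\right) = \left(-2\right) \frac{1}{37} \left(85 - 1\right) = \left(- \frac{2}{37}\right) 84 = - \frac{168}{37}$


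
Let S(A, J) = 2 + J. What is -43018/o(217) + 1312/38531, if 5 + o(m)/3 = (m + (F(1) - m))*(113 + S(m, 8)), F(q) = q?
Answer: -828531055/6819987 ≈ -121.49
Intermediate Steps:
o(m) = 354 (o(m) = -15 + 3*((m + (1 - m))*(113 + (2 + 8))) = -15 + 3*(1*(113 + 10)) = -15 + 3*(1*123) = -15 + 3*123 = -15 + 369 = 354)
-43018/o(217) + 1312/38531 = -43018/354 + 1312/38531 = -43018*1/354 + 1312*(1/38531) = -21509/177 + 1312/38531 = -828531055/6819987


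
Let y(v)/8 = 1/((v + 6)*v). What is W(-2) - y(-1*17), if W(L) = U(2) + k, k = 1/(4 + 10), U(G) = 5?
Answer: 13165/2618 ≈ 5.0286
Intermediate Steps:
k = 1/14 ≈ 0.071429
y(v) = 8/(v*(6 + v)) (y(v) = 8*(1/((v + 6)*v)) = 8*(1/((6 + v)*v)) = 8*(1/(v*(6 + v))) = 8/(v*(6 + v)))
W(L) = 71/14 (W(L) = 5 + 1/14 = 71/14)
W(-2) - y(-1*17) = 71/14 - 8/(((-1*17))*(6 - 1*17)) = 71/14 - 8/((-17)*(6 - 17)) = 71/14 - 8*(-1)/(17*(-11)) = 71/14 - 8*(-1)*(-1)/(17*11) = 71/14 - 1*8/187 = 71/14 - 8/187 = 13165/2618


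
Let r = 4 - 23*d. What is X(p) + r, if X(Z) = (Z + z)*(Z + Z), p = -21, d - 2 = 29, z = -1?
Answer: 215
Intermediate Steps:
d = 31 (d = 2 + 29 = 31)
r = -709 (r = 4 - 23*31 = 4 - 713 = -709)
X(Z) = 2*Z*(-1 + Z) (X(Z) = (Z - 1)*(Z + Z) = (-1 + Z)*(2*Z) = 2*Z*(-1 + Z))
X(p) + r = 2*(-21)*(-1 - 21) - 709 = 2*(-21)*(-22) - 709 = 924 - 709 = 215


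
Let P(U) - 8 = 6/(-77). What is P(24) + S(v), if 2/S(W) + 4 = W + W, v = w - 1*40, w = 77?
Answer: 3061/385 ≈ 7.9507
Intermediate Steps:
P(U) = 610/77 (P(U) = 8 + 6/(-77) = 8 + 6*(-1/77) = 8 - 6/77 = 610/77)
v = 37 (v = 77 - 1*40 = 77 - 40 = 37)
S(W) = 2/(-4 + 2*W) (S(W) = 2/(-4 + (W + W)) = 2/(-4 + 2*W))
P(24) + S(v) = 610/77 + 1/(-2 + 37) = 610/77 + 1/35 = 3061/385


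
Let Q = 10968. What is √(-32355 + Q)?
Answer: I*√21387 ≈ 146.24*I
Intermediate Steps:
√(-32355 + Q) = √(-32355 + 10968) = √(-21387) = I*√21387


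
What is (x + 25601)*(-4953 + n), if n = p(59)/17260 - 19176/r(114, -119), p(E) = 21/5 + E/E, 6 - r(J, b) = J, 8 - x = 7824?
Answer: -6596612058281/77670 ≈ -8.4931e+7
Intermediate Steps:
x = -7816 (x = 8 - 1*7824 = 8 - 7824 = -7816)
r(J, b) = 6 - J
p(E) = 26/5 (p(E) = 21*(1/5) + 1 = 21/5 + 1 = 26/5)
n = 68953817/388350 (n = (26/5)/17260 - 19176/(6 - 1*114) = (26/5)*(1/17260) - 19176/(6 - 114) = 13/43150 - 19176/(-108) = 13/43150 - 19176*(-1/108) = 13/43150 + 1598/9 = 68953817/388350 ≈ 177.56)
(x + 25601)*(-4953 + n) = (-7816 + 25601)*(-4953 + 68953817/388350) = 17785*(-1854543733/388350) = -6596612058281/77670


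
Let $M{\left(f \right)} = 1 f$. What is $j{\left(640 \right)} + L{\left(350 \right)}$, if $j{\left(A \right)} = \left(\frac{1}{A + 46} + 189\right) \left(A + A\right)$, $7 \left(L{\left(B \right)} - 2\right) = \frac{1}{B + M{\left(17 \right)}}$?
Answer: $\frac{30453618211}{125881} \approx 2.4192 \cdot 10^{5}$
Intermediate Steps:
$M{\left(f \right)} = f$
$L{\left(B \right)} = 2 + \frac{1}{7 \left(17 + B\right)}$ ($L{\left(B \right)} = 2 + \frac{1}{7 \left(B + 17\right)} = 2 + \frac{1}{7 \left(17 + B\right)}$)
$j{\left(A \right)} = 2 A \left(189 + \frac{1}{46 + A}\right)$ ($j{\left(A \right)} = \left(\frac{1}{46 + A} + 189\right) 2 A = \left(189 + \frac{1}{46 + A}\right) 2 A = 2 A \left(189 + \frac{1}{46 + A}\right)$)
$j{\left(640 \right)} + L{\left(350 \right)} = 2 \cdot 640 \frac{1}{46 + 640} \left(8695 + 189 \cdot 640\right) + \frac{239 + 14 \cdot 350}{7 \left(17 + 350\right)} = 2 \cdot 640 \cdot \frac{1}{686} \left(8695 + 120960\right) + \frac{239 + 4900}{7 \cdot 367} = 2 \cdot 640 \cdot \frac{1}{686} \cdot 129655 + \frac{1}{7} \cdot \frac{1}{367} \cdot 5139 = \frac{82979200}{343} + \frac{5139}{2569} = \frac{30453618211}{125881}$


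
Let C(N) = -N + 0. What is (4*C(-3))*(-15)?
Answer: -180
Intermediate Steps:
C(N) = -N
(4*C(-3))*(-15) = (4*(-1*(-3)))*(-15) = (4*3)*(-15) = 12*(-15) = -180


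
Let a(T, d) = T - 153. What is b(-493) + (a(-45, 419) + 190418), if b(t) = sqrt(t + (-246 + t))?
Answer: 190220 + 4*I*sqrt(77) ≈ 1.9022e+5 + 35.1*I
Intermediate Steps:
a(T, d) = -153 + T
b(t) = sqrt(-246 + 2*t)
b(-493) + (a(-45, 419) + 190418) = sqrt(-246 + 2*(-493)) + ((-153 - 45) + 190418) = sqrt(-246 - 986) + (-198 + 190418) = sqrt(-1232) + 190220 = 4*I*sqrt(77) + 190220 = 190220 + 4*I*sqrt(77)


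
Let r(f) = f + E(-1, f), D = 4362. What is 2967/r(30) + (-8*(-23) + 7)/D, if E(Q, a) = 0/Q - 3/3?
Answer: 12947593/126498 ≈ 102.35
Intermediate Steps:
E(Q, a) = -1 (E(Q, a) = 0 - 3*⅓ = 0 - 1 = -1)
r(f) = -1 + f (r(f) = f - 1 = -1 + f)
2967/r(30) + (-8*(-23) + 7)/D = 2967/(-1 + 30) + (-8*(-23) + 7)/4362 = 2967/29 + (184 + 7)*(1/4362) = 2967*(1/29) + 191*(1/4362) = 2967/29 + 191/4362 = 12947593/126498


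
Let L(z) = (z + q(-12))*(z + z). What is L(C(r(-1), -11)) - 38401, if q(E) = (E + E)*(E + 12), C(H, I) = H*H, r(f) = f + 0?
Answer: -38399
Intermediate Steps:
r(f) = f
C(H, I) = H²
q(E) = 2*E*(12 + E) (q(E) = (2*E)*(12 + E) = 2*E*(12 + E))
L(z) = 2*z² (L(z) = (z + 2*(-12)*(12 - 12))*(z + z) = (z + 2*(-12)*0)*(2*z) = (z + 0)*(2*z) = z*(2*z) = 2*z²)
L(C(r(-1), -11)) - 38401 = 2*((-1)²)² - 38401 = 2*1² - 38401 = 2*1 - 38401 = 2 - 38401 = -38399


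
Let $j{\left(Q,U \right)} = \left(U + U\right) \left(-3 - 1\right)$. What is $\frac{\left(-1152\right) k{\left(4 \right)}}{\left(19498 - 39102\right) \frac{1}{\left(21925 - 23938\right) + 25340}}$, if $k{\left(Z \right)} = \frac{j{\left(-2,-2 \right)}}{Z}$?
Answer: $\frac{26872704}{4901} \approx 5483.1$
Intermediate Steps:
$j{\left(Q,U \right)} = - 8 U$ ($j{\left(Q,U \right)} = 2 U \left(-4\right) = - 8 U$)
$k{\left(Z \right)} = \frac{16}{Z}$ ($k{\left(Z \right)} = \frac{\left(-8\right) \left(-2\right)}{Z} = \frac{16}{Z}$)
$\frac{\left(-1152\right) k{\left(4 \right)}}{\left(19498 - 39102\right) \frac{1}{\left(21925 - 23938\right) + 25340}} = \frac{\left(-1152\right) \frac{16}{4}}{\left(19498 - 39102\right) \frac{1}{\left(21925 - 23938\right) + 25340}} = \frac{\left(-1152\right) 16 \cdot \frac{1}{4}}{\left(-19604\right) \frac{1}{-2013 + 25340}} = \frac{\left(-1152\right) 4}{\left(-19604\right) \frac{1}{23327}} = - \frac{4608}{\left(-19604\right) \frac{1}{23327}} = - \frac{4608}{- \frac{19604}{23327}} = \left(-4608\right) \left(- \frac{23327}{19604}\right) = \frac{26872704}{4901}$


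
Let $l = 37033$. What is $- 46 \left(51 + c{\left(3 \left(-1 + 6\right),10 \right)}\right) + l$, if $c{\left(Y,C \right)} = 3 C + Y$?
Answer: $32617$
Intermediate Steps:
$c{\left(Y,C \right)} = Y + 3 C$
$- 46 \left(51 + c{\left(3 \left(-1 + 6\right),10 \right)}\right) + l = - 46 \left(51 + \left(3 \left(-1 + 6\right) + 3 \cdot 10\right)\right) + 37033 = - 46 \left(51 + \left(3 \cdot 5 + 30\right)\right) + 37033 = - 46 \left(51 + \left(15 + 30\right)\right) + 37033 = - 46 \left(51 + 45\right) + 37033 = \left(-46\right) 96 + 37033 = -4416 + 37033 = 32617$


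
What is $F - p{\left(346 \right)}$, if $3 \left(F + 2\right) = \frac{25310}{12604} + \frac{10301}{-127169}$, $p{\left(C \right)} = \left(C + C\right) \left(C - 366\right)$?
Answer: $\frac{33271654350325}{2404257114} \approx 13839.0$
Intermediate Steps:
$p{\left(C \right)} = 2 C \left(-366 + C\right)$
$F = - \frac{3264107435}{2404257114}$ ($F = -2 + \frac{\frac{25310}{12604} + \frac{10301}{-127169}}{3} = -2 + \frac{25310 \cdot \frac{1}{12604} + 10301 \left(- \frac{1}{127169}\right)}{3} = -2 + \frac{\frac{12655}{6302} - \frac{10301}{127169}}{3} = -2 + \frac{1}{3} \cdot \frac{1544406793}{801419038} = -2 + \frac{1544406793}{2404257114} = - \frac{3264107435}{2404257114} \approx -1.3576$)
$F - p{\left(346 \right)} = - \frac{3264107435}{2404257114} - 2 \cdot 346 \left(-366 + 346\right) = - \frac{3264107435}{2404257114} - 2 \cdot 346 \left(-20\right) = - \frac{3264107435}{2404257114} - -13840 = - \frac{3264107435}{2404257114} + 13840 = \frac{33271654350325}{2404257114}$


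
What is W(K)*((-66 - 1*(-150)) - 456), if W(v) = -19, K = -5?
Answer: 7068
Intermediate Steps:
W(K)*((-66 - 1*(-150)) - 456) = -19*((-66 - 1*(-150)) - 456) = -19*((-66 + 150) - 456) = -19*(84 - 456) = -19*(-372) = 7068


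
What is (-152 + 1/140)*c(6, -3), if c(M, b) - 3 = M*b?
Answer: 63837/28 ≈ 2279.9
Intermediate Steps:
c(M, b) = 3 + M*b
(-152 + 1/140)*c(6, -3) = (-152 + 1/140)*(3 + 6*(-3)) = (-152 + 1/140)*(3 - 18) = -21279/140*(-15) = 63837/28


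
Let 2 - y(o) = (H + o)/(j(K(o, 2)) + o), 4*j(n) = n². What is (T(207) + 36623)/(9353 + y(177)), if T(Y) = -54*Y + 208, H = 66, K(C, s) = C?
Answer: 273948387/99901721 ≈ 2.7422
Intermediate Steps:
j(n) = n²/4
y(o) = 2 - (66 + o)/(o + o²/4) (y(o) = 2 - (66 + o)/(o²/4 + o) = 2 - (66 + o)/(o + o²/4))
T(Y) = 208 - 54*Y
(T(207) + 36623)/(9353 + y(177)) = ((208 - 54*207) + 36623)/(9353 + 2*(-132 + 177² + 2*177)/(177*(4 + 177))) = ((208 - 11178) + 36623)/(9353 + 2*(1/177)*(-132 + 31329 + 354)/181) = (-10970 + 36623)/(9353 + 2*(1/177)*(1/181)*31551) = 25653/(9353 + 21034/10679) = 25653/(99901721/10679) = 25653*(10679/99901721) = 273948387/99901721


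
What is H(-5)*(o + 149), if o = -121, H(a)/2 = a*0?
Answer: 0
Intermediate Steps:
H(a) = 0 (H(a) = 2*(a*0) = 2*0 = 0)
H(-5)*(o + 149) = 0*(-121 + 149) = 0*28 = 0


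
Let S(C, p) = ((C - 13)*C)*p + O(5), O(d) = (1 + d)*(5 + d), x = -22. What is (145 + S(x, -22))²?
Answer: 280060225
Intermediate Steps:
S(C, p) = 60 + C*p*(-13 + C) (S(C, p) = ((C - 13)*C)*p + (5 + 5² + 6*5) = ((-13 + C)*C)*p + (5 + 25 + 30) = (C*(-13 + C))*p + 60 = C*p*(-13 + C) + 60 = 60 + C*p*(-13 + C))
(145 + S(x, -22))² = (145 + (60 - 22*(-22)² - 13*(-22)*(-22)))² = (145 + (60 - 22*484 - 6292))² = (145 + (60 - 10648 - 6292))² = (145 - 16880)² = (-16735)² = 280060225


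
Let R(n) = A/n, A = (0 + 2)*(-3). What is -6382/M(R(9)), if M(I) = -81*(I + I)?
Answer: -3191/54 ≈ -59.093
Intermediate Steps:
A = -6 (A = 2*(-3) = -6)
R(n) = -6/n
M(I) = -162*I
-6382/M(R(9)) = -6382/((-(-972)/9)) = -6382/((-162*(-⅔))) = -6382/108 = -6382*1/108 = -3191/54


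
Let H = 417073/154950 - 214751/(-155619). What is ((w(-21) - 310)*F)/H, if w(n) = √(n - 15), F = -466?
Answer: 1161129226221000/32726716879 - 22473468894600*I/32726716879 ≈ 35480.0 - 686.7*I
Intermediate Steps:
w(n) = √(-15 + n)
H = 32726716879/8037721350 (H = 417073*(1/154950) - 214751*(-1/155619) = 417073/154950 + 214751/155619 = 32726716879/8037721350 ≈ 4.0716)
((w(-21) - 310)*F)/H = ((√(-15 - 21) - 310)*(-466))/(32726716879/8037721350) = ((√(-36) - 310)*(-466))*(8037721350/32726716879) = ((6*I - 310)*(-466))*(8037721350/32726716879) = ((-310 + 6*I)*(-466))*(8037721350/32726716879) = (144460 - 2796*I)*(8037721350/32726716879) = 1161129226221000/32726716879 - 22473468894600*I/32726716879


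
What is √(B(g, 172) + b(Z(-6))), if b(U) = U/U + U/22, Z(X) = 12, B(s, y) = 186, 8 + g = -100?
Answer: √22693/11 ≈ 13.695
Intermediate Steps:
g = -108 (g = -8 - 100 = -108)
b(U) = 1 + U/22 (b(U) = 1 + U*(1/22) = 1 + U/22)
√(B(g, 172) + b(Z(-6))) = √(186 + (1 + (1/22)*12)) = √(186 + (1 + 6/11)) = √(186 + 17/11) = √(2063/11) = √22693/11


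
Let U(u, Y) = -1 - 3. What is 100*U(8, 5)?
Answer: -400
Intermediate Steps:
U(u, Y) = -4
100*U(8, 5) = 100*(-4) = -400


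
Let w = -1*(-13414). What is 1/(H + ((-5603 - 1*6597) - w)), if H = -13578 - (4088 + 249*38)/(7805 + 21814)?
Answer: -29619/1160841398 ≈ -2.5515e-5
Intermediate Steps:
w = 13414
H = -402180332/29619 (H = -13578 - (4088 + 9462)/29619 = -13578 - 13550/29619 = -402180332/29619 ≈ -13578.)
1/(H + ((-5603 - 1*6597) - w)) = 1/(-402180332/29619 + ((-5603 - 1*6597) - 1*13414)) = 1/(-402180332/29619 + ((-5603 - 6597) - 13414)) = 1/(-402180332/29619 + (-12200 - 13414)) = 1/(-402180332/29619 - 25614) = 1/(-1160841398/29619) = -29619/1160841398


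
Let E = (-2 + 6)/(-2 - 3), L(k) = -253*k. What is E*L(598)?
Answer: 605176/5 ≈ 1.2104e+5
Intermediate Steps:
E = -⅘ (E = 4/(-5) = 4*(-⅕) = -⅘ ≈ -0.80000)
E*L(598) = -(-1012)*598/5 = -⅘*(-151294) = 605176/5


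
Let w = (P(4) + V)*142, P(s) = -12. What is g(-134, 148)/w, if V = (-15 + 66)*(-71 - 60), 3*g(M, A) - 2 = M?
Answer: 22/475203 ≈ 4.6296e-5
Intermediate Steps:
g(M, A) = ⅔ + M/3
V = -6681 (V = 51*(-131) = -6681)
w = -950406 (w = (-12 - 6681)*142 = -6693*142 = -950406)
g(-134, 148)/w = (⅔ + (⅓)*(-134))/(-950406) = (⅔ - 134/3)*(-1/950406) = -44*(-1/950406) = 22/475203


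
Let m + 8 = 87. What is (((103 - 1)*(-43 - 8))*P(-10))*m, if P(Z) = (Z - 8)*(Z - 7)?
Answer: -125753148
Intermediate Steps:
m = 79 (m = -8 + 87 = 79)
P(Z) = (-8 + Z)*(-7 + Z)
(((103 - 1)*(-43 - 8))*P(-10))*m = (((103 - 1)*(-43 - 8))*(56 + (-10)² - 15*(-10)))*79 = ((102*(-51))*(56 + 100 + 150))*79 = -5202*306*79 = -1591812*79 = -125753148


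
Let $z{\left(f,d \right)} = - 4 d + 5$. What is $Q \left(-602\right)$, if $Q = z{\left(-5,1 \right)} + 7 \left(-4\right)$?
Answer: $16254$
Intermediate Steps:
$z{\left(f,d \right)} = 5 - 4 d$
$Q = -27$ ($Q = \left(5 - 4\right) + 7 \left(-4\right) = \left(5 - 4\right) - 28 = 1 - 28 = -27$)
$Q \left(-602\right) = \left(-27\right) \left(-602\right) = 16254$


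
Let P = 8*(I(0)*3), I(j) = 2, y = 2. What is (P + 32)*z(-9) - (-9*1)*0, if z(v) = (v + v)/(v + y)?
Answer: 1440/7 ≈ 205.71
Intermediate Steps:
z(v) = 2*v/(2 + v) (z(v) = (v + v)/(v + 2) = (2*v)/(2 + v) = 2*v/(2 + v))
P = 48 (P = 8*(2*3) = 8*6 = 48)
(P + 32)*z(-9) - (-9*1)*0 = (48 + 32)*(2*(-9)/(2 - 9)) - (-9*1)*0 = 80*(2*(-9)/(-7)) - (-9)*0 = 80*(2*(-9)*(-⅐)) - 1*0 = 80*(18/7) + 0 = 1440/7 + 0 = 1440/7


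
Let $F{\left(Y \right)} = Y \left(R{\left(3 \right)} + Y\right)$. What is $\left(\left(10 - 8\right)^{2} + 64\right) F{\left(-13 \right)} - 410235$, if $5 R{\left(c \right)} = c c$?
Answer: $- \frac{2001671}{5} \approx -4.0033 \cdot 10^{5}$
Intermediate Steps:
$R{\left(c \right)} = \frac{c^{2}}{5}$ ($R{\left(c \right)} = \frac{c c}{5} = \frac{c^{2}}{5}$)
$F{\left(Y \right)} = Y \left(\frac{9}{5} + Y\right)$ ($F{\left(Y \right)} = Y \left(\frac{3^{2}}{5} + Y\right) = Y \left(\frac{1}{5} \cdot 9 + Y\right) = Y \left(\frac{9}{5} + Y\right)$)
$\left(\left(10 - 8\right)^{2} + 64\right) F{\left(-13 \right)} - 410235 = \left(\left(10 - 8\right)^{2} + 64\right) \frac{1}{5} \left(-13\right) \left(9 + 5 \left(-13\right)\right) - 410235 = \left(2^{2} + 64\right) \frac{1}{5} \left(-13\right) \left(9 - 65\right) - 410235 = \left(4 + 64\right) \frac{1}{5} \left(-13\right) \left(-56\right) - 410235 = 68 \cdot \frac{728}{5} - 410235 = \frac{49504}{5} - 410235 = - \frac{2001671}{5}$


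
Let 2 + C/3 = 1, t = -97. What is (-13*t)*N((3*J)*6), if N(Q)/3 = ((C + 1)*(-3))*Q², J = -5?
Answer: 183853800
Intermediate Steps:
C = -3 (C = -6 + 3*1 = -6 + 3 = -3)
N(Q) = 18*Q² (N(Q) = 3*(((-3 + 1)*(-3))*Q²) = 3*((-2*(-3))*Q²) = 3*(6*Q²) = 18*Q²)
(-13*t)*N((3*J)*6) = (-13*(-97))*(18*((3*(-5))*6)²) = 1261*(18*(-15*6)²) = 1261*(18*(-90)²) = 1261*(18*8100) = 1261*145800 = 183853800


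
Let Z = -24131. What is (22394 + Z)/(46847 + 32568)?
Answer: -1737/79415 ≈ -0.021872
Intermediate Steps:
(22394 + Z)/(46847 + 32568) = (22394 - 24131)/(46847 + 32568) = -1737/79415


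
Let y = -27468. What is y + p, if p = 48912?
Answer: 21444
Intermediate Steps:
y + p = -27468 + 48912 = 21444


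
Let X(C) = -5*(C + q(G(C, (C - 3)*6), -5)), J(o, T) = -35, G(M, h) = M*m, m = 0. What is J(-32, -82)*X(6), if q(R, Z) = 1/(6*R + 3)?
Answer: 3325/3 ≈ 1108.3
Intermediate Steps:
G(M, h) = 0 (G(M, h) = M*0 = 0)
q(R, Z) = 1/(3 + 6*R)
X(C) = -5/3 - 5*C (X(C) = -5*(C + 1/(3*(1 + 2*0))) = -5*(C + 1/(3*(1 + 0))) = -5*(C + (⅓)/1) = -5*(C + (⅓)*1) = -5*(C + ⅓) = -5*(⅓ + C) = -5/3 - 5*C)
J(-32, -82)*X(6) = -35*(-5/3 - 5*6) = -35*(-5/3 - 30) = -35*(-95/3) = 3325/3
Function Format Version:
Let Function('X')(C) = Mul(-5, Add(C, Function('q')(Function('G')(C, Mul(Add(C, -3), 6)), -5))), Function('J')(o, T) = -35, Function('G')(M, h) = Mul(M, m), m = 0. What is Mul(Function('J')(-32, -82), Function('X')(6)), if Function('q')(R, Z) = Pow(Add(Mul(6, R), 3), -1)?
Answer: Rational(3325, 3) ≈ 1108.3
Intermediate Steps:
Function('G')(M, h) = 0 (Function('G')(M, h) = Mul(M, 0) = 0)
Function('q')(R, Z) = Pow(Add(3, Mul(6, R)), -1)
Function('X')(C) = Add(Rational(-5, 3), Mul(-5, C)) (Function('X')(C) = Mul(-5, Add(C, Mul(Rational(1, 3), Pow(Add(1, Mul(2, 0)), -1)))) = Mul(-5, Add(C, Mul(Rational(1, 3), Pow(Add(1, 0), -1)))) = Mul(-5, Add(C, Mul(Rational(1, 3), Pow(1, -1)))) = Mul(-5, Add(C, Mul(Rational(1, 3), 1))) = Mul(-5, Add(C, Rational(1, 3))) = Mul(-5, Add(Rational(1, 3), C)) = Add(Rational(-5, 3), Mul(-5, C)))
Mul(Function('J')(-32, -82), Function('X')(6)) = Mul(-35, Add(Rational(-5, 3), Mul(-5, 6))) = Mul(-35, Add(Rational(-5, 3), -30)) = Mul(-35, Rational(-95, 3)) = Rational(3325, 3)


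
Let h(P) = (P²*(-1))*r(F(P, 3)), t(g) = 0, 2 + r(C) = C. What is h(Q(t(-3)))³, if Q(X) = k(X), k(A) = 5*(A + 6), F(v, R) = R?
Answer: -729000000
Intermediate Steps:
r(C) = -2 + C
k(A) = 30 + 5*A (k(A) = 5*(6 + A) = 30 + 5*A)
Q(X) = 30 + 5*X
h(P) = -P² (h(P) = (P²*(-1))*(-2 + 3) = -P²*1 = -P²)
h(Q(t(-3)))³ = (-(30 + 5*0)²)³ = (-(30 + 0)²)³ = (-1*30²)³ = (-1*900)³ = (-900)³ = -729000000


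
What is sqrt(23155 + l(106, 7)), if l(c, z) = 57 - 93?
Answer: sqrt(23119) ≈ 152.05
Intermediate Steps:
l(c, z) = -36
sqrt(23155 + l(106, 7)) = sqrt(23155 - 36) = sqrt(23119)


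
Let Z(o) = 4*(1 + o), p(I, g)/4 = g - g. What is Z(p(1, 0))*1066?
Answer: 4264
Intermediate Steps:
p(I, g) = 0 (p(I, g) = 4*(g - g) = 4*0 = 0)
Z(o) = 4 + 4*o
Z(p(1, 0))*1066 = (4 + 4*0)*1066 = (4 + 0)*1066 = 4*1066 = 4264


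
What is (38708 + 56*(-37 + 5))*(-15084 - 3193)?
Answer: -674713732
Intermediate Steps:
(38708 + 56*(-37 + 5))*(-15084 - 3193) = (38708 + 56*(-32))*(-18277) = (38708 - 1792)*(-18277) = 36916*(-18277) = -674713732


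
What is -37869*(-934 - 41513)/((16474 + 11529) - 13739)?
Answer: 1607425443/14264 ≈ 1.1269e+5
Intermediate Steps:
-37869*(-934 - 41513)/((16474 + 11529) - 13739) = -37869*(-42447/(28003 - 13739)) = -37869/(14264*(-1/42447)) = -37869/(-14264/42447) = -37869*(-42447/14264) = 1607425443/14264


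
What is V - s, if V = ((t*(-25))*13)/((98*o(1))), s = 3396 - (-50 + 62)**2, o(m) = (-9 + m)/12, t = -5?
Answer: -642267/196 ≈ -3276.9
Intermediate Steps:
o(m) = -3/4 + m/12 (o(m) = (-9 + m)*(1/12) = -3/4 + m/12)
s = 3252 (s = 3396 - 1*12**2 = 3396 - 1*144 = 3396 - 144 = 3252)
V = -4875/196 (V = (-5*(-25)*13)/((98*(-3/4 + (1/12)*1))) = (125*13)/((98*(-3/4 + 1/12))) = 1625/((98*(-2/3))) = 1625/(-196/3) = 1625*(-3/196) = -4875/196 ≈ -24.872)
V - s = -4875/196 - 1*3252 = -4875/196 - 3252 = -642267/196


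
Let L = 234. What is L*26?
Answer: 6084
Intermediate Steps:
L*26 = 234*26 = 6084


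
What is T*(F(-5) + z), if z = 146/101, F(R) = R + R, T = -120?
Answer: 103680/101 ≈ 1026.5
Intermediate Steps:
F(R) = 2*R
z = 146/101 (z = 146*(1/101) = 146/101 ≈ 1.4455)
T*(F(-5) + z) = -120*(2*(-5) + 146/101) = -120*(-10 + 146/101) = -120*(-864/101) = 103680/101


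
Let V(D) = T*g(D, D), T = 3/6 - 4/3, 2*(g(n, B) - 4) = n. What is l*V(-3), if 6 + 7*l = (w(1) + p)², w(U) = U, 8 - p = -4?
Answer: -4075/84 ≈ -48.512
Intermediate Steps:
p = 12 (p = 8 - 1*(-4) = 8 + 4 = 12)
g(n, B) = 4 + n/2
T = -⅚ (T = 3*(⅙) - 4*⅓ = ½ - 4/3 = -⅚ ≈ -0.83333)
V(D) = -10/3 - 5*D/12 (V(D) = -5*(4 + D/2)/6 = -10/3 - 5*D/12)
l = 163/7 (l = -6/7 + (1 + 12)²/7 = -6/7 + (⅐)*13² = -6/7 + (⅐)*169 = -6/7 + 169/7 = 163/7 ≈ 23.286)
l*V(-3) = 163*(-10/3 - 5/12*(-3))/7 = 163*(-10/3 + 5/4)/7 = (163/7)*(-25/12) = -4075/84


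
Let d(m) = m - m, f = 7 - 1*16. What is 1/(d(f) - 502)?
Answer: -1/502 ≈ -0.0019920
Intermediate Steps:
f = -9 (f = 7 - 16 = -9)
d(m) = 0
1/(d(f) - 502) = 1/(0 - 502) = 1/(-502) = -1/502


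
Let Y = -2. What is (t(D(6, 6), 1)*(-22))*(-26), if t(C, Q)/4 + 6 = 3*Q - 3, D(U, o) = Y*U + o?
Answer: -13728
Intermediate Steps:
D(U, o) = o - 2*U (D(U, o) = -2*U + o = o - 2*U)
t(C, Q) = -36 + 12*Q (t(C, Q) = -24 + 4*(3*Q - 3) = -24 + 4*(-3 + 3*Q) = -24 + (-12 + 12*Q) = -36 + 12*Q)
(t(D(6, 6), 1)*(-22))*(-26) = ((-36 + 12*1)*(-22))*(-26) = ((-36 + 12)*(-22))*(-26) = -24*(-22)*(-26) = 528*(-26) = -13728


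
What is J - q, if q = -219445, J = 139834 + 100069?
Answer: 459348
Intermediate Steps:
J = 239903
J - q = 239903 - 1*(-219445) = 239903 + 219445 = 459348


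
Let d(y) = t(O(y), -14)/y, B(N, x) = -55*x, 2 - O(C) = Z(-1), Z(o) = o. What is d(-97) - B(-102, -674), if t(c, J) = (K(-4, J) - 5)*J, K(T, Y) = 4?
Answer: -3595804/97 ≈ -37070.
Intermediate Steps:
O(C) = 3 (O(C) = 2 - 1*(-1) = 2 + 1 = 3)
t(c, J) = -J (t(c, J) = (4 - 5)*J = -J)
d(y) = 14/y (d(y) = (-1*(-14))/y = 14/y)
d(-97) - B(-102, -674) = 14/(-97) - (-55)*(-674) = 14*(-1/97) - 1*37070 = -14/97 - 37070 = -3595804/97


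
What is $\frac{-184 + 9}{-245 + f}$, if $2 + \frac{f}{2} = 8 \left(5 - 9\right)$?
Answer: $\frac{175}{313} \approx 0.5591$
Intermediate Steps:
$f = -68$ ($f = -4 + 2 \cdot 8 \left(5 - 9\right) = -4 + 2 \cdot 8 \left(-4\right) = -4 + 2 \left(-32\right) = -4 - 64 = -68$)
$\frac{-184 + 9}{-245 + f} = \frac{-184 + 9}{-245 - 68} = - \frac{175}{-313} = \left(-175\right) \left(- \frac{1}{313}\right) = \frac{175}{313}$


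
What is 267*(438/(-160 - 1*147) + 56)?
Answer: 4473318/307 ≈ 14571.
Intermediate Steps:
267*(438/(-160 - 1*147) + 56) = 267*(438/(-160 - 147) + 56) = 267*(438/(-307) + 56) = 267*(438*(-1/307) + 56) = 267*(-438/307 + 56) = 267*(16754/307) = 4473318/307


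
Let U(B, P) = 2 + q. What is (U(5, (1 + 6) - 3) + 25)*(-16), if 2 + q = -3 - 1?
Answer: -336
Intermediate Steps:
q = -6 (q = -2 + (-3 - 1) = -2 - 4 = -6)
U(B, P) = -4 (U(B, P) = 2 - 6 = -4)
(U(5, (1 + 6) - 3) + 25)*(-16) = (-4 + 25)*(-16) = 21*(-16) = -336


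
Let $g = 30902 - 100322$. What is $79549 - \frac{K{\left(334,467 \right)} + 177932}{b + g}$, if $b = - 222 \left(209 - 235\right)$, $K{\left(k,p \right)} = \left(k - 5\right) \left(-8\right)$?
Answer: $\frac{1265827513}{15912} \approx 79552.0$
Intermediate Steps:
$K{\left(k,p \right)} = 40 - 8 k$ ($K{\left(k,p \right)} = \left(-5 + k\right) \left(-8\right) = 40 - 8 k$)
$b = 5772$ ($b = \left(-222\right) \left(-26\right) = 5772$)
$g = -69420$
$79549 - \frac{K{\left(334,467 \right)} + 177932}{b + g} = 79549 - \frac{\left(40 - 2672\right) + 177932}{5772 - 69420} = 79549 - \frac{\left(40 - 2672\right) + 177932}{-63648} = 79549 - \left(-2632 + 177932\right) \left(- \frac{1}{63648}\right) = 79549 - 175300 \left(- \frac{1}{63648}\right) = 79549 - - \frac{43825}{15912} = 79549 + \frac{43825}{15912} = \frac{1265827513}{15912}$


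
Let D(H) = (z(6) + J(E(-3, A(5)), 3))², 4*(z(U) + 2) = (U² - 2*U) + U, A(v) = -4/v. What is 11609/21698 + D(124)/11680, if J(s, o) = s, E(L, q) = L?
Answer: 2857447/5335424 ≈ 0.53556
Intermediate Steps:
z(U) = -2 - U/4 + U²/4 (z(U) = -2 + ((U² - 2*U) + U)/4 = -2 + (U² - U)/4 = -2 + (-U/4 + U²/4) = -2 - U/4 + U²/4)
D(H) = 25/4 (D(H) = ((-2 - ¼*6 + (¼)*6²) - 3)² = ((-2 - 3/2 + (¼)*36) - 3)² = ((-2 - 3/2 + 9) - 3)² = (11/2 - 3)² = (5/2)² = 25/4)
11609/21698 + D(124)/11680 = 11609/21698 + (25/4)/11680 = 11609*(1/21698) + (25/4)*(1/11680) = 611/1142 + 5/9344 = 2857447/5335424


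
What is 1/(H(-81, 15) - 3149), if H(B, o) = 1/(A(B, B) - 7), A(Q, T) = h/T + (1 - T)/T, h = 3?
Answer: -652/2053229 ≈ -0.00031755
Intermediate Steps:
A(Q, T) = 3/T + (1 - T)/T
H(B, o) = 1/(-7 + (4 - B)/B) (H(B, o) = 1/((4 - B)/B - 7) = 1/(-7 + (4 - B)/B))
1/(H(-81, 15) - 3149) = 1/(-1*(-81)/(-4 + 8*(-81)) - 3149) = 1/(-1*(-81)/(-4 - 648) - 3149) = 1/(-1*(-81)/(-652) - 3149) = 1/(-1*(-81)*(-1/652) - 3149) = 1/(-81/652 - 3149) = 1/(-2053229/652) = -652/2053229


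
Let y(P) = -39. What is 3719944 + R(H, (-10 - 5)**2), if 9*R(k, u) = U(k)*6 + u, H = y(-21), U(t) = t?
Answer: 3719943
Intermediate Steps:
H = -39
R(k, u) = u/9 + 2*k/3 (R(k, u) = (k*6 + u)/9 = (6*k + u)/9 = (u + 6*k)/9 = u/9 + 2*k/3)
3719944 + R(H, (-10 - 5)**2) = 3719944 + ((-10 - 5)**2/9 + (2/3)*(-39)) = 3719944 + ((1/9)*(-15)**2 - 26) = 3719944 + ((1/9)*225 - 26) = 3719944 + (25 - 26) = 3719944 - 1 = 3719943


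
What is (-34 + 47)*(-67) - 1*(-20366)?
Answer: 19495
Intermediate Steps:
(-34 + 47)*(-67) - 1*(-20366) = 13*(-67) + 20366 = -871 + 20366 = 19495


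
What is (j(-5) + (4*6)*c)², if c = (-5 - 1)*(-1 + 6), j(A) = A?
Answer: 525625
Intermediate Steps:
c = -30 (c = -6*5 = -30)
(j(-5) + (4*6)*c)² = (-5 + (4*6)*(-30))² = (-5 + 24*(-30))² = (-5 - 720)² = (-725)² = 525625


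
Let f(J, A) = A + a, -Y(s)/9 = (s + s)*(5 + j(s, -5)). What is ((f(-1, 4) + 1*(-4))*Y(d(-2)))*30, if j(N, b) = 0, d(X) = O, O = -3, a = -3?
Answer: -24300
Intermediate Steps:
d(X) = -3
Y(s) = -90*s (Y(s) = -9*(s + s)*(5 + 0) = -9*2*s*5 = -90*s)
f(J, A) = -3 + A (f(J, A) = A - 3 = -3 + A)
((f(-1, 4) + 1*(-4))*Y(d(-2)))*30 = (((-3 + 4) + 1*(-4))*(-90*(-3)))*30 = ((1 - 4)*270)*30 = -3*270*30 = -810*30 = -24300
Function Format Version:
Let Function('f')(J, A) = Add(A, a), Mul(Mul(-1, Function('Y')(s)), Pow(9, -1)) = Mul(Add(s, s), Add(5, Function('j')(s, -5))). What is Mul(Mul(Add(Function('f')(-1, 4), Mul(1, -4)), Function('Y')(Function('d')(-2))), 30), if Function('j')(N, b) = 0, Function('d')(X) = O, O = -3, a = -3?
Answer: -24300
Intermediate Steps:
Function('d')(X) = -3
Function('Y')(s) = Mul(-90, s) (Function('Y')(s) = Mul(-9, Mul(Add(s, s), Add(5, 0))) = Mul(-9, Mul(Mul(2, s), 5)) = Mul(-9, Mul(10, s)) = Mul(-90, s))
Function('f')(J, A) = Add(-3, A) (Function('f')(J, A) = Add(A, -3) = Add(-3, A))
Mul(Mul(Add(Function('f')(-1, 4), Mul(1, -4)), Function('Y')(Function('d')(-2))), 30) = Mul(Mul(Add(Add(-3, 4), Mul(1, -4)), Mul(-90, -3)), 30) = Mul(Mul(Add(1, -4), 270), 30) = Mul(Mul(-3, 270), 30) = Mul(-810, 30) = -24300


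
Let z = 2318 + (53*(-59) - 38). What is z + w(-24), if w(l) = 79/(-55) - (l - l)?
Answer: -46664/55 ≈ -848.44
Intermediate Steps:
w(l) = -79/55 (w(l) = 79*(-1/55) - 1*0 = -79/55 + 0 = -79/55)
z = -847 (z = 2318 + (-3127 - 38) = 2318 - 3165 = -847)
z + w(-24) = -847 - 79/55 = -46664/55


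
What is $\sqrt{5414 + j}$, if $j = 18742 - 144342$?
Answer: $3 i \sqrt{13354} \approx 346.68 i$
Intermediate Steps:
$j = -125600$ ($j = 18742 - 144342 = -125600$)
$\sqrt{5414 + j} = \sqrt{5414 - 125600} = \sqrt{-120186} = 3 i \sqrt{13354}$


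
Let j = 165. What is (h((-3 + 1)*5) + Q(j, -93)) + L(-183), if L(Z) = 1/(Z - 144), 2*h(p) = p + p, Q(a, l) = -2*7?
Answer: -7849/327 ≈ -24.003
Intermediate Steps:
Q(a, l) = -14
h(p) = p (h(p) = (p + p)/2 = (2*p)/2 = p)
L(Z) = 1/(-144 + Z)
(h((-3 + 1)*5) + Q(j, -93)) + L(-183) = ((-3 + 1)*5 - 14) + 1/(-144 - 183) = (-2*5 - 14) + 1/(-327) = (-10 - 14) - 1/327 = -24 - 1/327 = -7849/327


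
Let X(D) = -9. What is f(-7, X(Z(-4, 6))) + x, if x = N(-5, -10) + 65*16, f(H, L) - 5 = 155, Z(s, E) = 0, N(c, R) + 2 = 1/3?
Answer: 3595/3 ≈ 1198.3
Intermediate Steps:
N(c, R) = -5/3 (N(c, R) = -2 + 1/3 = -5/3)
f(H, L) = 160 (f(H, L) = 5 + 155 = 160)
x = 3115/3 (x = -5/3 + 65*16 = -5/3 + 1040 = 3115/3 ≈ 1038.3)
f(-7, X(Z(-4, 6))) + x = 160 + 3115/3 = 3595/3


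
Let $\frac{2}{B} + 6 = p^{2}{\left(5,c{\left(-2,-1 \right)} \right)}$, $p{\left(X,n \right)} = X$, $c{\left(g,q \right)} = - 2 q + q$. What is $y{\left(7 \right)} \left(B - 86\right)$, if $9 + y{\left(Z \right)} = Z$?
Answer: $\frac{3264}{19} \approx 171.79$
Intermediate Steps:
$y{\left(Z \right)} = -9 + Z$
$c{\left(g,q \right)} = - q$
$B = \frac{2}{19}$ ($B = \frac{2}{-6 + 5^{2}} = \frac{2}{-6 + 25} = \frac{2}{19} \approx 0.10526$)
$y{\left(7 \right)} \left(B - 86\right) = \left(-9 + 7\right) \left(\frac{2}{19} - 86\right) = \left(-2\right) \left(- \frac{1632}{19}\right) = \frac{3264}{19}$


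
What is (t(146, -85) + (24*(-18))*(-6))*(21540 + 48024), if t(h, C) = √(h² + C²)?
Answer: 180309888 + 69564*√28541 ≈ 1.9206e+8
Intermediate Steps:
t(h, C) = √(C² + h²)
(t(146, -85) + (24*(-18))*(-6))*(21540 + 48024) = (√((-85)² + 146²) + (24*(-18))*(-6))*(21540 + 48024) = (√(7225 + 21316) - 432*(-6))*69564 = (√28541 + 2592)*69564 = (2592 + √28541)*69564 = 180309888 + 69564*√28541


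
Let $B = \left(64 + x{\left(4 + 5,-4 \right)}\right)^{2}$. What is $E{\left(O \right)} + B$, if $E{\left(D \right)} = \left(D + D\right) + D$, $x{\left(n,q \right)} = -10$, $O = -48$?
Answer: $2772$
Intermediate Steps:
$E{\left(D \right)} = 3 D$ ($E{\left(D \right)} = 2 D + D = 3 D$)
$B = 2916$ ($B = \left(64 - 10\right)^{2} = 54^{2} = 2916$)
$E{\left(O \right)} + B = 3 \left(-48\right) + 2916 = -144 + 2916 = 2772$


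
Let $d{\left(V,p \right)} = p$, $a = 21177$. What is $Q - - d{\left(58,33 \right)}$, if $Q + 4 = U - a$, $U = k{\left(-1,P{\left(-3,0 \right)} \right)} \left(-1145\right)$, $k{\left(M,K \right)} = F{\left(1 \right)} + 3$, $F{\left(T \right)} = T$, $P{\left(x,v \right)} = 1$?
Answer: $-25728$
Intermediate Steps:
$k{\left(M,K \right)} = 4$ ($k{\left(M,K \right)} = 1 + 3 = 4$)
$U = -4580$ ($U = 4 \left(-1145\right) = -4580$)
$Q = -25761$ ($Q = -4 - 25757 = -25761$)
$Q - - d{\left(58,33 \right)} = -25761 - \left(-1\right) 33 = -25761 - -33 = -25761 + 33 = -25728$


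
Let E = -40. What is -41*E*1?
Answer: 1640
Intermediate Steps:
-41*E*1 = -41*(-40)*1 = 1640*1 = 1640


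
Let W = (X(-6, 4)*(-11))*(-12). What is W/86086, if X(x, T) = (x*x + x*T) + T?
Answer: 96/3913 ≈ 0.024534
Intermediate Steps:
X(x, T) = T + x**2 + T*x (X(x, T) = (x**2 + T*x) + T = T + x**2 + T*x)
W = 2112 (W = ((4 + (-6)**2 + 4*(-6))*(-11))*(-12) = ((4 + 36 - 24)*(-11))*(-12) = (16*(-11))*(-12) = -176*(-12) = 2112)
W/86086 = 2112/86086 = 2112*(1/86086) = 96/3913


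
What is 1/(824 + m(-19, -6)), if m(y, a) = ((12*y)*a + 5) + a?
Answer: 1/2191 ≈ 0.00045641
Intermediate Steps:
m(y, a) = 5 + a + 12*a*y (m(y, a) = (12*a*y + 5) + a = (5 + 12*a*y) + a = 5 + a + 12*a*y)
1/(824 + m(-19, -6)) = 1/(824 + (5 - 6 + 12*(-6)*(-19))) = 1/(824 + (5 - 6 + 1368)) = 1/(824 + 1367) = 1/2191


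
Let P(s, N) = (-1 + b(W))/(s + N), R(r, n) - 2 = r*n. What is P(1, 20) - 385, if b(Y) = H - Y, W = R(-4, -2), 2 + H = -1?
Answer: -1157/3 ≈ -385.67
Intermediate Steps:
H = -3 (H = -2 - 1 = -3)
R(r, n) = 2 + n*r (R(r, n) = 2 + r*n = 2 + n*r)
W = 10 (W = 2 - 2*(-4) = 2 + 8 = 10)
b(Y) = -3 - Y
P(s, N) = -14/(N + s) (P(s, N) = (-1 + (-3 - 1*10))/(s + N) = (-1 + (-3 - 10))/(N + s) = (-1 - 13)/(N + s) = -14/(N + s))
P(1, 20) - 385 = -14/(20 + 1) - 385 = -14/21 - 385 = -14*1/21 - 385 = -2/3 - 385 = -1157/3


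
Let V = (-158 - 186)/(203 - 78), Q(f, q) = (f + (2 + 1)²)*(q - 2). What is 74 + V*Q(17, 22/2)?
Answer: -71246/125 ≈ -569.97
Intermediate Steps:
Q(f, q) = (-2 + q)*(9 + f) (Q(f, q) = (f + 3²)*(-2 + q) = (f + 9)*(-2 + q) = (9 + f)*(-2 + q) = (-2 + q)*(9 + f))
V = -344/125 ≈ -2.7520
74 + V*Q(17, 22/2) = 74 - 344*(-18 - 2*17 + 9*(22/2) + 17*(22/2))/125 = 74 - 344*(-18 - 34 + 9*(22*(½)) + 17*(22*(½)))/125 = 74 - 344*(-18 - 34 + 9*11 + 17*11)/125 = 74 - 344*(-18 - 34 + 99 + 187)/125 = 74 - 344/125*234 = 74 - 80496/125 = -71246/125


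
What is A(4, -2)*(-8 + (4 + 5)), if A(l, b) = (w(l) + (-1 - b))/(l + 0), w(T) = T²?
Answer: 17/4 ≈ 4.2500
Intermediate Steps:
A(l, b) = (-1 + l² - b)/l (A(l, b) = (l² + (-1 - b))/(l + 0) = (-1 + l² - b)/l)
A(4, -2)*(-8 + (4 + 5)) = ((-1 + 4² - 1*(-2))/4)*(-8 + (4 + 5)) = ((-1 + 16 + 2)/4)*(-8 + 9) = ((¼)*17)*1 = (17/4)*1 = 17/4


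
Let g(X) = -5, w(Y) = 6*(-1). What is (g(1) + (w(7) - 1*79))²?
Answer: 8100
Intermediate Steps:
w(Y) = -6
(g(1) + (w(7) - 1*79))² = (-5 + (-6 - 1*79))² = (-5 + (-6 - 79))² = (-5 - 85)² = (-90)² = 8100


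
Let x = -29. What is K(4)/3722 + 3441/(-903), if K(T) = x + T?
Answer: -4276659/1120322 ≈ -3.8173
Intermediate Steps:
K(T) = -29 + T
K(4)/3722 + 3441/(-903) = (-29 + 4)/3722 + 3441/(-903) = -25*1/3722 + 3441*(-1/903) = -25/3722 - 1147/301 = -4276659/1120322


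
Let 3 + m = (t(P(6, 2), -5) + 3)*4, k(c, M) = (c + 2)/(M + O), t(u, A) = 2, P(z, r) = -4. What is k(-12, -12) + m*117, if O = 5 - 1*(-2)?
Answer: 1991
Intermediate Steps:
O = 7 (O = 5 + 2 = 7)
k(c, M) = (2 + c)/(7 + M) (k(c, M) = (c + 2)/(M + 7) = (2 + c)/(7 + M))
m = 17 (m = -3 + (2 + 3)*4 = -3 + 5*4 = -3 + 20 = 17)
k(-12, -12) + m*117 = (2 - 12)/(7 - 12) + 17*117 = -10/(-5) + 1989 = -1/5*(-10) + 1989 = 2 + 1989 = 1991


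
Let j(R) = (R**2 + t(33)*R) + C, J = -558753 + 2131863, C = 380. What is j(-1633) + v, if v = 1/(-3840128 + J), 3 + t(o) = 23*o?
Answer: 3247550892377/2267018 ≈ 1.4325e+6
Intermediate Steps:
t(o) = -3 + 23*o
J = 1573110
v = -1/2267018 (v = 1/(-3840128 + 1573110) = 1/(-2267018) = -1/2267018 ≈ -4.4111e-7)
j(R) = 380 + R**2 + 756*R (j(R) = (R**2 + (-3 + 23*33)*R) + 380 = (R**2 + (-3 + 759)*R) + 380 = (R**2 + 756*R) + 380 = 380 + R**2 + 756*R)
j(-1633) + v = (380 + (-1633)**2 + 756*(-1633)) - 1/2267018 = (380 + 2666689 - 1234548) - 1/2267018 = 1432521 - 1/2267018 = 3247550892377/2267018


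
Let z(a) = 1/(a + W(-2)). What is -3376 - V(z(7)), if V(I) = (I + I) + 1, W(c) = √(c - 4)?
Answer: (-3377*√6 + 23641*I)/(√6 - 7*I) ≈ -3377.3 + 0.089072*I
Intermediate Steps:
W(c) = √(-4 + c)
z(a) = 1/(a + I*√6) (z(a) = 1/(a + √(-4 - 2)) = 1/(a + √(-6)) = 1/(a + I*√6))
V(I) = 1 + 2*I (V(I) = 2*I + 1 = 1 + 2*I)
-3376 - V(z(7)) = -3376 - (1 + 2/(7 + I*√6)) = -3376 + (-1 - 2/(7 + I*√6)) = -3377 - 2/(7 + I*√6)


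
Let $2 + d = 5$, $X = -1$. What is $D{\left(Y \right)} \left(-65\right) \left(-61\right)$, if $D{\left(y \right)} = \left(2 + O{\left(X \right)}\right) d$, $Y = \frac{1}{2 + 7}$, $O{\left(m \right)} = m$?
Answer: $11895$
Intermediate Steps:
$d = 3$ ($d = -2 + 5 = 3$)
$Y = \frac{1}{9} \approx 0.11111$
$D{\left(y \right)} = 3$ ($D{\left(y \right)} = \left(2 - 1\right) 3 = 1 \cdot 3 = 3$)
$D{\left(Y \right)} \left(-65\right) \left(-61\right) = 3 \left(-65\right) \left(-61\right) = \left(-195\right) \left(-61\right) = 11895$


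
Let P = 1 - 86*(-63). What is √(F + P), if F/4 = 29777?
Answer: √124527 ≈ 352.88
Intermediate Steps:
F = 119108 (F = 4*29777 = 119108)
P = 5419 (P = 1 + 5418 = 5419)
√(F + P) = √(119108 + 5419) = √124527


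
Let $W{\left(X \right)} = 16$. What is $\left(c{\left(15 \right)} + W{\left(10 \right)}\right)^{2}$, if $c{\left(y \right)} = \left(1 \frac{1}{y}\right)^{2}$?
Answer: $\frac{12967201}{50625} \approx 256.14$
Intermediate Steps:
$c{\left(y \right)} = \frac{1}{y^{2}}$ ($c{\left(y \right)} = \left(\frac{1}{y}\right)^{2} = \frac{1}{y^{2}}$)
$\left(c{\left(15 \right)} + W{\left(10 \right)}\right)^{2} = \left(\frac{1}{225} + 16\right)^{2} = \left(\frac{3601}{225}\right)^{2} = \frac{12967201}{50625}$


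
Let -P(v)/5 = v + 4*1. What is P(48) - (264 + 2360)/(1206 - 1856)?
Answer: -83188/325 ≈ -255.96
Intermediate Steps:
P(v) = -20 - 5*v (P(v) = -5*(v + 4*1) = -5*(v + 4) = -5*(4 + v) = -20 - 5*v)
P(48) - (264 + 2360)/(1206 - 1856) = (-20 - 5*48) - (264 + 2360)/(1206 - 1856) = (-20 - 240) - 2624/(-650) = -260 - 2624*(-1)/650 = -260 - 1*(-1312/325) = -260 + 1312/325 = -83188/325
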